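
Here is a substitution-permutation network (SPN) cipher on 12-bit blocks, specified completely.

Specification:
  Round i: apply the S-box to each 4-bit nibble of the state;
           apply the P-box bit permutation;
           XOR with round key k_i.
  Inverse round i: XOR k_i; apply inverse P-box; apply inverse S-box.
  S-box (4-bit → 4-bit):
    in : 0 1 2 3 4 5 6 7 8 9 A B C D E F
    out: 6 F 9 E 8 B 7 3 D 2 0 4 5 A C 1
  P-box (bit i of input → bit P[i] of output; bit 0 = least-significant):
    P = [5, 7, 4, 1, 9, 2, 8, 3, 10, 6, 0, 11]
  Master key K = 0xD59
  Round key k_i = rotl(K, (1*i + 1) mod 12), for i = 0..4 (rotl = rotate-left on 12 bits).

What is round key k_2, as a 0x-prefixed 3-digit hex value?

0xACE

K = 0xD59
k_0 = rotl(K, (1*0+1) mod 12) = rotl(K, 1) = 0xAB3
k_1 = rotl(K, (1*1+1) mod 12) = rotl(K, 2) = 0x567
k_2 = rotl(K, (1*2+1) mod 12) = rotl(K, 3) = 0xACE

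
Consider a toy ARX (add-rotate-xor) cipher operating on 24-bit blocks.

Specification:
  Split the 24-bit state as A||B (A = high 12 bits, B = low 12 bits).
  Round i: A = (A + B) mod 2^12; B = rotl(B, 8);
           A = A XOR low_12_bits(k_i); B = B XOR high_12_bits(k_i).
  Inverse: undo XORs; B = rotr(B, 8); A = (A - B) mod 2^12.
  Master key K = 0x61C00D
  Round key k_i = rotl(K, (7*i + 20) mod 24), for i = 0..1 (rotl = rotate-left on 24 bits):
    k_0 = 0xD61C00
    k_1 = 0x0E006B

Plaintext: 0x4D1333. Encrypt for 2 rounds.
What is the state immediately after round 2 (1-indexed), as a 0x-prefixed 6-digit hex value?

s_0 = plaintext = 0x4D1333
s_1 = Round(s_0, k_0) = 0x404E52
s_2 = Round(s_1, k_1) = 0x23D205

0x23D205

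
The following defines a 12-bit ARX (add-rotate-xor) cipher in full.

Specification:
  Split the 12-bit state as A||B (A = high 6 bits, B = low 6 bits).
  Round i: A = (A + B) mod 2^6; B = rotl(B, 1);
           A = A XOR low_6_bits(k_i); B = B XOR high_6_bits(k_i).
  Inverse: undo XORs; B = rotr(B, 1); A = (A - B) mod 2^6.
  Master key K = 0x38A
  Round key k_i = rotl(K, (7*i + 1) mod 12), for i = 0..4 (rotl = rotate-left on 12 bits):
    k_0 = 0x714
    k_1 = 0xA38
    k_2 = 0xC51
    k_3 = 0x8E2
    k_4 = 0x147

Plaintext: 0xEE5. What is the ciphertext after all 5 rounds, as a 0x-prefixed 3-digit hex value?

s_0 = plaintext = 0xEE5
s_1 = Round(s_0, k_0) = 0xD17
s_2 = Round(s_1, k_1) = 0xCC6
s_3 = Round(s_2, k_2) = 0xA3D
s_4 = Round(s_3, k_3) = 0x1D8
s_5 = Round(s_4, k_4) = 0x635

0x635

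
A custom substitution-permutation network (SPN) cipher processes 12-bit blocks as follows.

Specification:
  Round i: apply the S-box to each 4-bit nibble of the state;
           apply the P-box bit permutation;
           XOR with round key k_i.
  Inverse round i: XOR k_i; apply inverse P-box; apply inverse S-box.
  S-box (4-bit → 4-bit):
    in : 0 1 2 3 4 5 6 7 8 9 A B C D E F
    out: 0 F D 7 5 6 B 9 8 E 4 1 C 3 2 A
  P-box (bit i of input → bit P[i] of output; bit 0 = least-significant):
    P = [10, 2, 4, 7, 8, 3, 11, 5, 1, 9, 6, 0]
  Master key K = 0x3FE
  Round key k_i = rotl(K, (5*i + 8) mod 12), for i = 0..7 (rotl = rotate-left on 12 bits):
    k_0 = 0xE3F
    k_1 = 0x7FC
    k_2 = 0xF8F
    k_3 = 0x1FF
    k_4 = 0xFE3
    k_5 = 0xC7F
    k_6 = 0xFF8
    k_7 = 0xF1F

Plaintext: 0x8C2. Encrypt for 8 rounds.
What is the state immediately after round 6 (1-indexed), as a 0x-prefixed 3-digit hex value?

s_0 = plaintext = 0x8C2
s_1 = Round(s_0, k_0) = 0x28E
s_2 = Round(s_1, k_1) = 0x79B
s_3 = Round(s_2, k_2) = 0x3A4
s_4 = Round(s_3, k_3) = 0xFAD
s_5 = Round(s_4, k_4) = 0x1E6
s_6 = Round(s_5, k_5) = 0xAB0
s_7 = Round(s_6, k_6) = 0xEB8
s_8 = Round(s_7, k_7) = 0xC9F

0xAB0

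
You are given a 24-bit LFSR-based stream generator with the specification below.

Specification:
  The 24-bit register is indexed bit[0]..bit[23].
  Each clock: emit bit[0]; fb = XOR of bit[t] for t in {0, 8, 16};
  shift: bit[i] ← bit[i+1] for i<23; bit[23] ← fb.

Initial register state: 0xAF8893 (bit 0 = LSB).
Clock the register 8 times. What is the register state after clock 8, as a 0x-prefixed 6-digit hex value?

0xB4AF88

reg_0 = 0xAF8893
clock 1: out=1, reg = 0x57C449
clock 2: out=1, reg = 0x2BE224
clock 3: out=0, reg = 0x95F112
clock 4: out=0, reg = 0x4AF889
clock 5: out=1, reg = 0xA57C44
clock 6: out=0, reg = 0xD2BE22
clock 7: out=0, reg = 0x695F11
clock 8: out=1, reg = 0xB4AF88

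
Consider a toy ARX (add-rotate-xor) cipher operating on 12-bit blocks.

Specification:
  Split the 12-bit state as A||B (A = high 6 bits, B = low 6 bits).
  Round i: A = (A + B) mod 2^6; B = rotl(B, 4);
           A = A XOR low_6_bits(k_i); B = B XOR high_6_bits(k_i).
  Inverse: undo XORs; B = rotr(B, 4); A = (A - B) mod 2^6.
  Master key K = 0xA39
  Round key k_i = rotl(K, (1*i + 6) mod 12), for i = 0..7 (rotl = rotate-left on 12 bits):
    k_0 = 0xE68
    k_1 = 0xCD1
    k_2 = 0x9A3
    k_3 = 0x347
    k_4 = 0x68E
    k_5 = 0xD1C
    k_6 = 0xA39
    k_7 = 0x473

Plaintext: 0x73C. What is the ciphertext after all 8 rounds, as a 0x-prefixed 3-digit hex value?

0xA05

s_0 = plaintext = 0x73C
s_1 = Round(s_0, k_0) = 0xC36
s_2 = Round(s_1, k_1) = 0xDDE
s_3 = Round(s_2, k_2) = 0xD81
s_4 = Round(s_3, k_3) = 0xC1D
s_5 = Round(s_4, k_4) = 0x0CD
s_6 = Round(s_5, k_5) = 0x327
s_7 = Round(s_6, k_6) = 0x291
s_8 = Round(s_7, k_7) = 0xA05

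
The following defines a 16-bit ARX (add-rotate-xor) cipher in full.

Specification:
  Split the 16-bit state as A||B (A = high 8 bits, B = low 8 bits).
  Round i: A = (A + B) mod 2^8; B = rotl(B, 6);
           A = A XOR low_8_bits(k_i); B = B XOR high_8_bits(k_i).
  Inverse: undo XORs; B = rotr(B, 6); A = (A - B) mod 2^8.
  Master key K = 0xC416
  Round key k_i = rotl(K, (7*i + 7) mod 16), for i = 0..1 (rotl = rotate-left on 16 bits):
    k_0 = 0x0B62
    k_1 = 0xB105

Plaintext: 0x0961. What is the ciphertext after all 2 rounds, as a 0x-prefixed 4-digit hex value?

0x5E65

s_0 = plaintext = 0x0961
s_1 = Round(s_0, k_0) = 0x0853
s_2 = Round(s_1, k_1) = 0x5E65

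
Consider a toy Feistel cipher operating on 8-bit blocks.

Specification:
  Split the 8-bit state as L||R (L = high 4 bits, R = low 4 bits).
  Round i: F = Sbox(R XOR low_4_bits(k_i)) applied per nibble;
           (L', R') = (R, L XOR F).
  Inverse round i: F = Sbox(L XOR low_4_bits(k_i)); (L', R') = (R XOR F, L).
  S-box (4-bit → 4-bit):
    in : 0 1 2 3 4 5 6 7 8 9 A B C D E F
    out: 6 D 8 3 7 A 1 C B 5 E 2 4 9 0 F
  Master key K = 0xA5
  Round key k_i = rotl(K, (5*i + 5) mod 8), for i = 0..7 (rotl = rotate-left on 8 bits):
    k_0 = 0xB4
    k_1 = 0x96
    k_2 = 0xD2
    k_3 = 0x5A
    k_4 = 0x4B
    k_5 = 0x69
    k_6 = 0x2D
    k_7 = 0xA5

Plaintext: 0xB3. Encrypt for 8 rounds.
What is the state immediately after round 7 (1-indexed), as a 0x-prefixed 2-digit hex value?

s_0 = plaintext = 0xB3
s_1 = Round(s_0, k_0) = 0x37
s_2 = Round(s_1, k_1) = 0x7E
s_3 = Round(s_2, k_2) = 0xE3
s_4 = Round(s_3, k_3) = 0x3B
s_5 = Round(s_4, k_4) = 0xB5
s_6 = Round(s_5, k_5) = 0x5F
s_7 = Round(s_6, k_6) = 0xFD
s_8 = Round(s_7, k_7) = 0xD4

0xFD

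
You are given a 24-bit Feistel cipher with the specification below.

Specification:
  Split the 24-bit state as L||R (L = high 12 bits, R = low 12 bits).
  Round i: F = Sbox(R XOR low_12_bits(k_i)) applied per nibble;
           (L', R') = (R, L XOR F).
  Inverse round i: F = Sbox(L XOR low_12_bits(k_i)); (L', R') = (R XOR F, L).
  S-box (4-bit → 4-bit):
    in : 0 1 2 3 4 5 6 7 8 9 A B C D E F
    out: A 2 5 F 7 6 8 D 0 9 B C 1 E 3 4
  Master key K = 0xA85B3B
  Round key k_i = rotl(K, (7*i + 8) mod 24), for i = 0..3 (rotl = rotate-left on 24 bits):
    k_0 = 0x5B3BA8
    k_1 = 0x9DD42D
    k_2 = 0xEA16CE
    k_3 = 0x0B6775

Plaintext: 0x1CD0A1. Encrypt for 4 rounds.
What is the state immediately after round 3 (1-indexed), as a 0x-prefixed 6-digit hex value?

s_0 = plaintext = 0x1CD0A1
s_1 = Round(s_0, k_0) = 0x0A1D64
s_2 = Round(s_1, k_1) = 0xD649D8
s_3 = Round(s_2, k_2) = 0x9D894C
s_4 = Round(s_3, k_3) = 0x94CA21

0x9D894C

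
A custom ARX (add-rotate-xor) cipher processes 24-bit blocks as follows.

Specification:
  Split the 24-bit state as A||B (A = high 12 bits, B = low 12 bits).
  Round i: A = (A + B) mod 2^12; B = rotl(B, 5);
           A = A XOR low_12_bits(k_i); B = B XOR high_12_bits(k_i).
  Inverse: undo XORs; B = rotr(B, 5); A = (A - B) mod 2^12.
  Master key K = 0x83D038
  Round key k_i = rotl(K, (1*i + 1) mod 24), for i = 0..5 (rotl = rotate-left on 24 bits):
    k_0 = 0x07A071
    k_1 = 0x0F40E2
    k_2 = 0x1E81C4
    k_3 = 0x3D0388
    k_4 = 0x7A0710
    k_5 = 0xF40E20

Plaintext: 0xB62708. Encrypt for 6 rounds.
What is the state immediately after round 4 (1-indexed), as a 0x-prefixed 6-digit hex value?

0xCD354E

s_0 = plaintext = 0xB62708
s_1 = Round(s_0, k_0) = 0x21B174
s_2 = Round(s_1, k_1) = 0x36DE76
s_3 = Round(s_2, k_2) = 0x027F34
s_4 = Round(s_3, k_3) = 0xCD354E
s_5 = Round(s_4, k_4) = 0x531E6A
s_6 = Round(s_5, k_5) = 0xDBB21C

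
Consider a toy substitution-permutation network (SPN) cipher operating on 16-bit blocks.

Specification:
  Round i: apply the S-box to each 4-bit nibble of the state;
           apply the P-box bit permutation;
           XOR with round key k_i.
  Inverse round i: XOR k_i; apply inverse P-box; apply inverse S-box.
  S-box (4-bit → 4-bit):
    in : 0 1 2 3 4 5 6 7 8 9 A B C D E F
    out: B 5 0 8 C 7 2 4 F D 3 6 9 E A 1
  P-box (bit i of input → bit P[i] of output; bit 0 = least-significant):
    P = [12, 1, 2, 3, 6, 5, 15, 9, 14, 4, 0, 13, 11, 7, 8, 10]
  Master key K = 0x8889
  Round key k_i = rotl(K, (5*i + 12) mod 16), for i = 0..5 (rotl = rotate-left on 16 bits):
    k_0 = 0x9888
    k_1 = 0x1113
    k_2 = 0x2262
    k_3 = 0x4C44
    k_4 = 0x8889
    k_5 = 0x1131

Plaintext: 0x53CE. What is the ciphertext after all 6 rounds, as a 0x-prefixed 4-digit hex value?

0x4B98

s_0 = plaintext = 0x53CE
s_1 = Round(s_0, k_0) = 0xB342
s_2 = Round(s_1, k_1) = 0xB293
s_3 = Round(s_2, k_2) = 0xA1AA
s_4 = Round(s_3, k_3) = 0x14A7
s_5 = Round(s_4, k_4) = 0xA1EC
s_6 = Round(s_5, k_5) = 0x4B98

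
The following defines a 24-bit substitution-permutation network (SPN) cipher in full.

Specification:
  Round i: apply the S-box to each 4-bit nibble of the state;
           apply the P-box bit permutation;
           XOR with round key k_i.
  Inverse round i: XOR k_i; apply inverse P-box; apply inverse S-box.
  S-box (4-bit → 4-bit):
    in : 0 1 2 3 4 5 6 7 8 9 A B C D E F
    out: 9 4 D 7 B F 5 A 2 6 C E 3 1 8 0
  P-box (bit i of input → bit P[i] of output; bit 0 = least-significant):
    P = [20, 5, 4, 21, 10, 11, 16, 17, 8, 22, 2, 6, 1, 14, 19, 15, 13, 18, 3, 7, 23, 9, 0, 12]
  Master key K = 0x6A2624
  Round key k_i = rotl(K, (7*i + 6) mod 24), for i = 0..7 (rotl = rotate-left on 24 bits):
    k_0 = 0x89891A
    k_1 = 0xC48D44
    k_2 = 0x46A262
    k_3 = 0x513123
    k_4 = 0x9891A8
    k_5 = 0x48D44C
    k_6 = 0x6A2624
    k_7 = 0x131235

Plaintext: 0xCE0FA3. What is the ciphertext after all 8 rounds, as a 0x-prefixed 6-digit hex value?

s_0 = plaintext = 0xCE0FA3
s_1 = Round(s_0, k_0) = 0x1A0BA8
s_2 = Round(s_1, k_1) = 0x870DAB
s_3 = Round(s_2, k_2) = 0x6121D0
s_4 = Round(s_3, k_3) = 0xE9B52C
s_5 = Round(s_4, k_4) = 0xC744C4
s_6 = Round(s_5, k_5) = 0xBC1BAE
s_7 = Round(s_6, k_6) = 0x051461
s_8 = Round(s_7, k_7) = 0xDE27ED

0xDE27ED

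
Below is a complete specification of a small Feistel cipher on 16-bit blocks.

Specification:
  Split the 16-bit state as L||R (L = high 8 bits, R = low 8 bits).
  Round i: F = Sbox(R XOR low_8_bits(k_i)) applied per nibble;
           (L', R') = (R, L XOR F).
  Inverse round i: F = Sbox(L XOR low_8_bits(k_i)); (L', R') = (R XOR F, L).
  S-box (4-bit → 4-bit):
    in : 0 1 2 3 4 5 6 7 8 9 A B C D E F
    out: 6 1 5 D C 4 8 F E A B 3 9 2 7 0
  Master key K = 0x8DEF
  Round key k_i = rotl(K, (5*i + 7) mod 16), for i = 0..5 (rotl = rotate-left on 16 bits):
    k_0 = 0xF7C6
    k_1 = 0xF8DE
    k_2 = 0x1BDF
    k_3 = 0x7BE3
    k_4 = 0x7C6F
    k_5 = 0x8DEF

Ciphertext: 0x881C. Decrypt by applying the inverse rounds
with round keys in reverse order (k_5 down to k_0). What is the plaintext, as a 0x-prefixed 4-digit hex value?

s_0 = ciphertext = 0x881C
s_1 = InvRound(s_0, k_5) = 0x9388
s_2 = InvRound(s_1, k_4) = 0x8193
s_3 = InvRound(s_2, k_3) = 0x1681
s_4 = InvRound(s_3, k_2) = 0x1B16
s_5 = InvRound(s_4, k_1) = 0x821B
s_6 = InvRound(s_5, k_0) = 0xD782

0xD782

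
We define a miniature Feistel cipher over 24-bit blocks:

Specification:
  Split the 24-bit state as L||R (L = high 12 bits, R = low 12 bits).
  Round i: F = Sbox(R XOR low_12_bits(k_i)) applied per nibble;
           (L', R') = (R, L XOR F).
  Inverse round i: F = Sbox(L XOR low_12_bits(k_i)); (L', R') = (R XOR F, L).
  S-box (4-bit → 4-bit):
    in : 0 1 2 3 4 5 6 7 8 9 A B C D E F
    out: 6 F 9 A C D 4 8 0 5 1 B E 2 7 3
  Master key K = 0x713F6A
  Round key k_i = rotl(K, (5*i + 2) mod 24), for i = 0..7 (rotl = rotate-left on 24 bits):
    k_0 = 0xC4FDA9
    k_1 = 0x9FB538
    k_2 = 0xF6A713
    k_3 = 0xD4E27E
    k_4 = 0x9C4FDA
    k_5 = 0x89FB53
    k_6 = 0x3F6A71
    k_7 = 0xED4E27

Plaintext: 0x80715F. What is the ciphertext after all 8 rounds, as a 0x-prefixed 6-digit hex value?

s_0 = plaintext = 0x80715F
s_1 = Round(s_0, k_0) = 0x15F633
s_2 = Round(s_1, k_1) = 0x633B34
s_3 = Round(s_2, k_2) = 0xB348AB
s_4 = Round(s_3, k_3) = 0x8ABA19
s_5 = Round(s_4, k_4) = 0xA19541
s_6 = Round(s_5, k_5) = 0x541DE0
s_7 = Round(s_6, k_6) = 0xDE0D1E
s_8 = Round(s_7, k_7) = 0xD1E745

0xD1E745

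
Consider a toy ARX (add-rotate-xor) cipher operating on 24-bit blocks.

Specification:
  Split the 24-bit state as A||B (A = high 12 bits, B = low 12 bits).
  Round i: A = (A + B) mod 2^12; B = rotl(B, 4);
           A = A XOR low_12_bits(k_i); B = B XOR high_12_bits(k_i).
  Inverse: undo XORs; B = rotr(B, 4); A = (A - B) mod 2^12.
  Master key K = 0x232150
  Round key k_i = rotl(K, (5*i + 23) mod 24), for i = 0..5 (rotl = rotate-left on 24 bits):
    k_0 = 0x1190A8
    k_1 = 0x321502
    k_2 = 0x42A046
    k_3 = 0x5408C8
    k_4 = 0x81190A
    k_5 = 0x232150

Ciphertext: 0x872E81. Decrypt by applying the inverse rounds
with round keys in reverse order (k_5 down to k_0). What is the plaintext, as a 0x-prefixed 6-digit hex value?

0x1B62D7

s_0 = ciphertext = 0x872E81
s_1 = InvRound(s_0, k_5) = 0x5573CB
s_2 = InvRound(s_1, k_4) = 0x1A0ABD
s_3 = InvRound(s_2, k_3) = 0xB69DFF
s_4 = InvRound(s_3, k_2) = 0x59259D
s_5 = InvRound(s_4, k_1) = 0x425C6B
s_6 = InvRound(s_5, k_0) = 0x1B62D7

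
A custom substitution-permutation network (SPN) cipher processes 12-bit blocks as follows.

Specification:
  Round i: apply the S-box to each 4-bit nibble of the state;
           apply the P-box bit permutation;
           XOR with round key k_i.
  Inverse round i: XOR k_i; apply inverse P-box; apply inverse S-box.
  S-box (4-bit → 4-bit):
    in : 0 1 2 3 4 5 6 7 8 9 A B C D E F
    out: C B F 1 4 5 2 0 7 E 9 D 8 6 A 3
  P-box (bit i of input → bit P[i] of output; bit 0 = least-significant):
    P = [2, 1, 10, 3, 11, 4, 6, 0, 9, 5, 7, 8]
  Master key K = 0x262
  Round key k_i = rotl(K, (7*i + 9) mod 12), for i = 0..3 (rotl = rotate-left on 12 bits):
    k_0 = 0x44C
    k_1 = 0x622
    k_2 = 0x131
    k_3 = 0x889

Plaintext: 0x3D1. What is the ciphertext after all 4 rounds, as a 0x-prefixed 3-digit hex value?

s_0 = plaintext = 0x3D1
s_1 = Round(s_0, k_0) = 0x612
s_2 = Round(s_1, k_1) = 0xA1D
s_3 = Round(s_2, k_2) = 0xE22
s_4 = Round(s_3, k_3) = 0x5F6

0x5F6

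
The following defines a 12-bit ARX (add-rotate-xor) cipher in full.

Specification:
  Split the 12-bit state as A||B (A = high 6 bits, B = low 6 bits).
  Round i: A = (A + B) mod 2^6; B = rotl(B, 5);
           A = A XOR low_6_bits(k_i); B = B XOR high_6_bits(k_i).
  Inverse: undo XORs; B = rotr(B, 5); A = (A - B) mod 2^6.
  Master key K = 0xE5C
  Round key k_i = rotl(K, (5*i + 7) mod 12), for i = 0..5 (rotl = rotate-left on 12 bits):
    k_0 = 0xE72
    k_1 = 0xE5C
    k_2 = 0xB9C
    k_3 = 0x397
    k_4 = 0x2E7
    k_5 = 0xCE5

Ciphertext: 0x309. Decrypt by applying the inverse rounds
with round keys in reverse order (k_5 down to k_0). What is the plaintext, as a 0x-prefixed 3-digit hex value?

s_0 = ciphertext = 0x309
s_1 = InvRound(s_0, k_5) = 0xD35
s_2 = InvRound(s_1, k_4) = 0x5BD
s_3 = InvRound(s_2, k_3) = 0x6A7
s_4 = InvRound(s_3, k_2) = 0xD12
s_5 = InvRound(s_4, k_1) = 0x457
s_6 = InvRound(s_5, k_0) = 0x19D

0x19D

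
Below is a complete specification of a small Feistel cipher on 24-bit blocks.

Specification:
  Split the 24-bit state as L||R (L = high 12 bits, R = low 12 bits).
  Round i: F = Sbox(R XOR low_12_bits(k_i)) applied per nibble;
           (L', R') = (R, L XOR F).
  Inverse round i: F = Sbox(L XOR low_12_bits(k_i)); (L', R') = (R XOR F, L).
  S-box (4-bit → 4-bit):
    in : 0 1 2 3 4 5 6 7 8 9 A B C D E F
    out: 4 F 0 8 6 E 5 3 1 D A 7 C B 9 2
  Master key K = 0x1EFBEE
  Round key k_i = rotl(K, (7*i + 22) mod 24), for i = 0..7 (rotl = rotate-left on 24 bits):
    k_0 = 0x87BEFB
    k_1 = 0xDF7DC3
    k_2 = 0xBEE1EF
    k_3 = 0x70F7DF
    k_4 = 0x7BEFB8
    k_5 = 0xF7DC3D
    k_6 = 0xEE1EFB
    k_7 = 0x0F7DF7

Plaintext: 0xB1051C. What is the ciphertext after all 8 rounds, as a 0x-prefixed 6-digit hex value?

s_0 = plaintext = 0xB1051C
s_1 = Round(s_0, k_0) = 0x51CC83
s_2 = Round(s_1, k_1) = 0xC83A78
s_3 = Round(s_2, k_2) = 0xA78B50
s_4 = Round(s_3, k_3) = 0xB5066A
s_5 = Round(s_4, k_4) = 0x66A6E0
s_6 = Round(s_5, k_5) = 0x6E0CD1
s_7 = Round(s_6, k_6) = 0xCD16EA
s_8 = Round(s_7, k_7) = 0x6EAB2A

0x6EAB2A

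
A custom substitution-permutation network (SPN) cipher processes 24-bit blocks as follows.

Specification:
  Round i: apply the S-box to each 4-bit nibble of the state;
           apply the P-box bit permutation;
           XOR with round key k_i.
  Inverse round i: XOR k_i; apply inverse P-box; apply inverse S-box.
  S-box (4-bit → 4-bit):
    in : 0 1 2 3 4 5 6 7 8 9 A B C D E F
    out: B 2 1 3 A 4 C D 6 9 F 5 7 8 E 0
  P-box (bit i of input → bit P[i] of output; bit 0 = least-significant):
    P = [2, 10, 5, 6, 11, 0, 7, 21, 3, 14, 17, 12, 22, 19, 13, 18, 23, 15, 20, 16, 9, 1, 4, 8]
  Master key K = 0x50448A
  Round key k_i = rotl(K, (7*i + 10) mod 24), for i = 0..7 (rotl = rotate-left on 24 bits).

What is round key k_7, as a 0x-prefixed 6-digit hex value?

K = 0x50448A
k_0 = rotl(K, (7*0+10) mod 24) = rotl(K, 10) = 0x122941
k_1 = rotl(K, (7*1+10) mod 24) = rotl(K, 17) = 0x14A089
k_2 = rotl(K, (7*2+10) mod 24) = rotl(K, 0) = 0x50448A
k_3 = rotl(K, (7*3+10) mod 24) = rotl(K, 7) = 0x224528
k_4 = rotl(K, (7*4+10) mod 24) = rotl(K, 14) = 0x229411
k_5 = rotl(K, (7*5+10) mod 24) = rotl(K, 21) = 0x4A0891
k_6 = rotl(K, (7*6+10) mod 24) = rotl(K, 4) = 0x0448A5
k_7 = rotl(K, (7*7+10) mod 24) = rotl(K, 11) = 0x245282

0x245282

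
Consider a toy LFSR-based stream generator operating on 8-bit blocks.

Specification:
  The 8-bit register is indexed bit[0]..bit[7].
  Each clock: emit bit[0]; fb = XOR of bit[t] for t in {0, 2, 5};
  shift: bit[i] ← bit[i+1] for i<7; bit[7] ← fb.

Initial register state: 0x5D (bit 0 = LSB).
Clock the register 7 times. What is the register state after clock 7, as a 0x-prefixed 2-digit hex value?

0x10

reg_0 = 0x5D
clock 1: out=1, reg = 0x2E
clock 2: out=0, reg = 0x17
clock 3: out=1, reg = 0x0B
clock 4: out=1, reg = 0x85
clock 5: out=1, reg = 0x42
clock 6: out=0, reg = 0x21
clock 7: out=1, reg = 0x10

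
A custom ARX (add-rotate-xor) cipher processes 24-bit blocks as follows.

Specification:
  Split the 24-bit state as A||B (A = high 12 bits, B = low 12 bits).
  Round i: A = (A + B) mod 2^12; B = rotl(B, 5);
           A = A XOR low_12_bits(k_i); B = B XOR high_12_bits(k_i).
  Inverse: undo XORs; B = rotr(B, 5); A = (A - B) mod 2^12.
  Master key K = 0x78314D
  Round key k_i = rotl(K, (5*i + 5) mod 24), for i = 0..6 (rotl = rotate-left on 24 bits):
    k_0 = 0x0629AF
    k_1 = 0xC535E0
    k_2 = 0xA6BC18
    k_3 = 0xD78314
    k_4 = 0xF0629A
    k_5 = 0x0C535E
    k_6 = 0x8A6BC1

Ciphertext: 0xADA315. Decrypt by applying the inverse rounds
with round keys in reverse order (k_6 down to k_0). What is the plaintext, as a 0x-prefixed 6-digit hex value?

0x66C12B

s_0 = ciphertext = 0xADA315
s_1 = InvRound(s_0, k_6) = 0x73E9DD
s_2 = InvRound(s_1, k_5) = 0x818C48
s_3 = InvRound(s_2, k_4) = 0x36871A
s_4 = InvRound(s_3, k_3) = 0xF29153
s_5 = InvRound(s_4, k_2) = 0x6D8C59
s_6 = InvRound(s_5, k_1) = 0xE38500
s_7 = InvRound(s_6, k_0) = 0x66C12B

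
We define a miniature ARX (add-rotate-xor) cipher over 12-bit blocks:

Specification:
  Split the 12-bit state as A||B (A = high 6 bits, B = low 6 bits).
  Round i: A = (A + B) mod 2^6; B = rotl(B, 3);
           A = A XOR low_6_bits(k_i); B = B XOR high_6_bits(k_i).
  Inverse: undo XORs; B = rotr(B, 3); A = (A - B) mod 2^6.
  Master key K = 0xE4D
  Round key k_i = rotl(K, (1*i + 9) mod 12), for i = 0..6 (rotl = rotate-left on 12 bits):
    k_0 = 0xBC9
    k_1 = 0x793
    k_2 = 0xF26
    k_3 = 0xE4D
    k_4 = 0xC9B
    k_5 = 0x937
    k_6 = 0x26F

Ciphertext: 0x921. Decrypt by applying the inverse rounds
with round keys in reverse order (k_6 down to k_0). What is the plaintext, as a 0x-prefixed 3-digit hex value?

s_0 = ciphertext = 0x921
s_1 = InvRound(s_0, k_6) = 0x185
s_2 = InvRound(s_1, k_5) = 0x94C
s_3 = InvRound(s_2, k_4) = 0x1F7
s_4 = InvRound(s_3, k_3) = 0x671
s_5 = InvRound(s_4, k_2) = 0x5A9
s_6 = InvRound(s_5, k_1) = 0x1FE
s_7 = InvRound(s_6, k_0) = 0x10A

0x10A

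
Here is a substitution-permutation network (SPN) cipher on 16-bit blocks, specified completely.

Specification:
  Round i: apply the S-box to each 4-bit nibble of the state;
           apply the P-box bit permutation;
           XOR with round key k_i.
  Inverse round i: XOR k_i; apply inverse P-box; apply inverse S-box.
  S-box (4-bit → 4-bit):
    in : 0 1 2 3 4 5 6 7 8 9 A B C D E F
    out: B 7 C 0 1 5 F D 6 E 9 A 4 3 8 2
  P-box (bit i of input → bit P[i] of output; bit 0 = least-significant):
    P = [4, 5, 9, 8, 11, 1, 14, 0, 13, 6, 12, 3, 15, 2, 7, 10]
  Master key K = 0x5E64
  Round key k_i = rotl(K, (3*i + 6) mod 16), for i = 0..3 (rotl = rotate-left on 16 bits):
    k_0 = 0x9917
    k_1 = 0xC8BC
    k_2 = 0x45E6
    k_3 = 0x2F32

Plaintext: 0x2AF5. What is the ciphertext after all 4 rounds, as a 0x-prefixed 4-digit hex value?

0xC4B7

s_0 = plaintext = 0x2AF5
s_1 = Round(s_0, k_0) = 0xBF8D
s_2 = Round(s_1, k_1) = 0x8CCA
s_3 = Round(s_2, k_2) = 0x1472
s_4 = Round(s_3, k_3) = 0xC4B7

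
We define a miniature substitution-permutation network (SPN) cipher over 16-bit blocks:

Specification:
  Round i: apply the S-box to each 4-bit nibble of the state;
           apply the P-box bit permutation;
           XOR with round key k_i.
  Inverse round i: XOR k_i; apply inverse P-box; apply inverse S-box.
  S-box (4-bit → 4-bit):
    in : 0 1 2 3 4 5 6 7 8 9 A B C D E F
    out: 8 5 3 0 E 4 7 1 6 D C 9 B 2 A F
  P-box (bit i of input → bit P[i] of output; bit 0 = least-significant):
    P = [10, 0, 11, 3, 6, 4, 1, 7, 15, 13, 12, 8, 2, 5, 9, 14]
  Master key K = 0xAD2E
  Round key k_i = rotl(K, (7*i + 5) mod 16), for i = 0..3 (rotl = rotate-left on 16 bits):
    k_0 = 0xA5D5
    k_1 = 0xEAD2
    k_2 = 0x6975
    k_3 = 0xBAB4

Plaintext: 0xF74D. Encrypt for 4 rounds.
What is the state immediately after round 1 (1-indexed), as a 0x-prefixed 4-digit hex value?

s_0 = plaintext = 0xF74D
s_1 = Round(s_0, k_0) = 0x6762
s_2 = Round(s_1, k_1) = 0x6CA5
s_3 = Round(s_2, k_2) = 0xC2D3
s_4 = Round(s_3, k_3) = 0x5A80

0x6762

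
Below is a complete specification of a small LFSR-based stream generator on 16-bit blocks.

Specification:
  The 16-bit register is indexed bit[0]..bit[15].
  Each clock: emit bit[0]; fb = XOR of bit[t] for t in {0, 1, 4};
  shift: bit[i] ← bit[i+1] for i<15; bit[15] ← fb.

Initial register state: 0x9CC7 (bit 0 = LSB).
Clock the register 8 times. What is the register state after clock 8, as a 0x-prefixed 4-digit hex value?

0x689C

reg_0 = 0x9CC7
clock 1: out=1, reg = 0x4E63
clock 2: out=1, reg = 0x2731
clock 3: out=1, reg = 0x1398
clock 4: out=0, reg = 0x89CC
clock 5: out=0, reg = 0x44E6
clock 6: out=0, reg = 0xA273
clock 7: out=1, reg = 0xD139
clock 8: out=1, reg = 0x689C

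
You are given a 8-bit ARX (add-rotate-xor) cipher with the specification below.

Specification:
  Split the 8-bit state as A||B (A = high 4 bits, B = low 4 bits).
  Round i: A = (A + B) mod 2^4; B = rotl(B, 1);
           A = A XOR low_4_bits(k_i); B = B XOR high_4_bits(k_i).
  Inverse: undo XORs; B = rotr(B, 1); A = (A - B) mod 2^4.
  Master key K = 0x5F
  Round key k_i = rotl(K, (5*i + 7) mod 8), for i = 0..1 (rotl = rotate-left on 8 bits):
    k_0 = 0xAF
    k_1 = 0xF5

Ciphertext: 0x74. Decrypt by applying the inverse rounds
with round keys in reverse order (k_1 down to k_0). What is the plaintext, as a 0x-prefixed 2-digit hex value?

0xFB

s_0 = ciphertext = 0x74
s_1 = InvRound(s_0, k_1) = 0x5D
s_2 = InvRound(s_1, k_0) = 0xFB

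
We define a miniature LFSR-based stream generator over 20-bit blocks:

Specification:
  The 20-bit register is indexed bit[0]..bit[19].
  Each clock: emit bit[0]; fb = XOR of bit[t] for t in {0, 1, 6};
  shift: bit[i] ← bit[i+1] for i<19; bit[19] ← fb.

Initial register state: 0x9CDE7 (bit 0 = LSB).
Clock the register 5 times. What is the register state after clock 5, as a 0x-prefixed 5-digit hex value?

reg_0 = 0x9CDE7
clock 1: out=1, reg = 0xCE6F3
clock 2: out=1, reg = 0xE7379
clock 3: out=1, reg = 0x739BC
clock 4: out=0, reg = 0x39CDE
clock 5: out=0, reg = 0x1CE6F

0x1CE6F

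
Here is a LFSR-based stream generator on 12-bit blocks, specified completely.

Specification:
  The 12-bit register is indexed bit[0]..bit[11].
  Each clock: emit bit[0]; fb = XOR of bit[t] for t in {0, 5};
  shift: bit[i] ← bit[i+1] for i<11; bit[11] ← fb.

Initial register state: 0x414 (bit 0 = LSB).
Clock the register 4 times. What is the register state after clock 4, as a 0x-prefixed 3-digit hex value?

reg_0 = 0x414
clock 1: out=0, reg = 0x20A
clock 2: out=0, reg = 0x105
clock 3: out=1, reg = 0x882
clock 4: out=0, reg = 0x441

0x441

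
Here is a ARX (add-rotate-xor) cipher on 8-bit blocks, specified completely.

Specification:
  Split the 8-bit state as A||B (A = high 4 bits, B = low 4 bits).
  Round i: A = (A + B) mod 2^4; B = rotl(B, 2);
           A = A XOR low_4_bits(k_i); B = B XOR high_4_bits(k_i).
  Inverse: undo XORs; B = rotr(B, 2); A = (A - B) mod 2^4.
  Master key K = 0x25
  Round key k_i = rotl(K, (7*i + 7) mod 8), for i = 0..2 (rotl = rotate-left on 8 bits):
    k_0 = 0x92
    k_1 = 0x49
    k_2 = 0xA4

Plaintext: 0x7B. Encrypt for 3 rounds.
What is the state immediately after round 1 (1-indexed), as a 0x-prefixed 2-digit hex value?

0x07

s_0 = plaintext = 0x7B
s_1 = Round(s_0, k_0) = 0x07
s_2 = Round(s_1, k_1) = 0xE9
s_3 = Round(s_2, k_2) = 0x3C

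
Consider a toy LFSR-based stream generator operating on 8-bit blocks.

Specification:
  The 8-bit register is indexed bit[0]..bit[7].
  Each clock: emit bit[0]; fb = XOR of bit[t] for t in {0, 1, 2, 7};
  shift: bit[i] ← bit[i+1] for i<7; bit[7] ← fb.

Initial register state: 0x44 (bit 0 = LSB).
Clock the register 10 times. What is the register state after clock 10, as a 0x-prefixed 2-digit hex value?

0x1B

reg_0 = 0x44
clock 1: out=0, reg = 0xA2
clock 2: out=0, reg = 0x51
clock 3: out=1, reg = 0xA8
clock 4: out=0, reg = 0xD4
clock 5: out=0, reg = 0x6A
clock 6: out=0, reg = 0xB5
clock 7: out=1, reg = 0xDA
clock 8: out=0, reg = 0x6D
clock 9: out=1, reg = 0x36
clock 10: out=0, reg = 0x1B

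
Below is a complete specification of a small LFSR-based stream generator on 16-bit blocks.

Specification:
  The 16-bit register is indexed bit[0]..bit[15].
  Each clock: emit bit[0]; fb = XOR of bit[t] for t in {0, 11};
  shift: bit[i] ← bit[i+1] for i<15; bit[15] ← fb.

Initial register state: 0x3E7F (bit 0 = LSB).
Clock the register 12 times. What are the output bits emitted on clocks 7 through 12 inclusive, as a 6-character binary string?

100111

reg_0 = 0x3E7F
clock 1: out=1, reg = 0x1F3F
clock 2: out=1, reg = 0x0F9F
clock 3: out=1, reg = 0x07CF
clock 4: out=1, reg = 0x83E7
clock 5: out=1, reg = 0xC1F3
clock 6: out=1, reg = 0xE0F9
clock 7: out=1, reg = 0xF07C
clock 8: out=0, reg = 0x783E
clock 9: out=0, reg = 0xBC1F
clock 10: out=1, reg = 0x5E0F
clock 11: out=1, reg = 0x2F07
clock 12: out=1, reg = 0x1783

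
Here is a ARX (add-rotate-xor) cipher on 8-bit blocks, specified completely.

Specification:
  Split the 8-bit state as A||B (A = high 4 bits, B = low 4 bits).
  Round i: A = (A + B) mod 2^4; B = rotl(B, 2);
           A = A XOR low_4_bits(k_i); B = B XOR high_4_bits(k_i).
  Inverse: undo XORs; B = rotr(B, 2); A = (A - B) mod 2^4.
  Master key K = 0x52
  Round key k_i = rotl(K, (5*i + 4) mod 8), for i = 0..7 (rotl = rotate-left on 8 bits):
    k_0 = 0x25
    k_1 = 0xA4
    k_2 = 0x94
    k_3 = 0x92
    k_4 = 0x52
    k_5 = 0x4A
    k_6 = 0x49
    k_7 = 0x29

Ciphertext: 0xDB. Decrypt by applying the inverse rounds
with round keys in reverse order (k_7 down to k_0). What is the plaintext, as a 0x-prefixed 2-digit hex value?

s_0 = ciphertext = 0xDB
s_1 = InvRound(s_0, k_7) = 0xE6
s_2 = InvRound(s_1, k_6) = 0xF8
s_3 = InvRound(s_2, k_5) = 0x23
s_4 = InvRound(s_3, k_4) = 0x79
s_5 = InvRound(s_4, k_3) = 0x50
s_6 = InvRound(s_5, k_2) = 0xB6
s_7 = InvRound(s_6, k_1) = 0xC3
s_8 = InvRound(s_7, k_0) = 0x54

0x54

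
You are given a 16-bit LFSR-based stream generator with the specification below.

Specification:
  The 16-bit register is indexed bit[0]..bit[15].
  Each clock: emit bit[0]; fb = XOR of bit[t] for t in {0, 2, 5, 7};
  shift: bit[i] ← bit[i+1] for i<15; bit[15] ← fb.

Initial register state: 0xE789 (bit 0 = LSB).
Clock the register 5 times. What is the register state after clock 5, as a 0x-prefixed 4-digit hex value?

reg_0 = 0xE789
clock 1: out=1, reg = 0x73C4
clock 2: out=0, reg = 0x39E2
clock 3: out=0, reg = 0x1CF1
clock 4: out=1, reg = 0x8E78
clock 5: out=0, reg = 0xC73C

0xC73C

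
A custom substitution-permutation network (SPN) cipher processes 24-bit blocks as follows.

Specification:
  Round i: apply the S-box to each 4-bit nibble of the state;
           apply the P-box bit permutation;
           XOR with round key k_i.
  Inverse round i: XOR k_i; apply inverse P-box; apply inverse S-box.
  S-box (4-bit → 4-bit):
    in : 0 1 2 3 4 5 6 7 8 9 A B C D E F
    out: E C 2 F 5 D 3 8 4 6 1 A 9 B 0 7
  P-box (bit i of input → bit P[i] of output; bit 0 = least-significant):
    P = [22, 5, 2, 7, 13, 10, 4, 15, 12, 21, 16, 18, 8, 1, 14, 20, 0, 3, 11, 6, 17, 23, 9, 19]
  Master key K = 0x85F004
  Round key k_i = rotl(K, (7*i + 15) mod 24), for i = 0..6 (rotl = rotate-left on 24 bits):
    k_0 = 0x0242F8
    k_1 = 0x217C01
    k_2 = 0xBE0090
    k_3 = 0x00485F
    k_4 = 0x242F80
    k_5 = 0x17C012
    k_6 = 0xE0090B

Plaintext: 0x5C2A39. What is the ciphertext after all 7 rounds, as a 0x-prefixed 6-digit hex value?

0xE23F19

s_0 = plaintext = 0x5C2A39
s_1 = Round(s_0, k_0) = 0x08F48F
s_2 = Round(s_1, k_1) = 0xE82737
s_3 = Round(s_2, k_2) = 0xBAAC02
s_4 = Round(s_3, k_3) = 0x8CDD6E
s_5 = Round(s_4, k_4) = 0x1018C3
s_6 = Round(s_5, k_5) = 0x4E2AFE
s_7 = Round(s_6, k_6) = 0xE23F19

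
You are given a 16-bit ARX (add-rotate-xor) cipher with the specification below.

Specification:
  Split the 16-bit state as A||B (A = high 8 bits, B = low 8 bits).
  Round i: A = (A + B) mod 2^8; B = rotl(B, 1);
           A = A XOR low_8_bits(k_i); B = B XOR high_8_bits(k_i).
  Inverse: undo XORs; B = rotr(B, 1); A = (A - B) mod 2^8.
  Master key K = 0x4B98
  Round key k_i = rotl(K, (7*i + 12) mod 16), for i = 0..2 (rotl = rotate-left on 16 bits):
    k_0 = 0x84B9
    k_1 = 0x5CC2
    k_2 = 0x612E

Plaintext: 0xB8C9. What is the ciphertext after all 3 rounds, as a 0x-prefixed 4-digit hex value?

0xD185

s_0 = plaintext = 0xB8C9
s_1 = Round(s_0, k_0) = 0x3817
s_2 = Round(s_1, k_1) = 0x8D72
s_3 = Round(s_2, k_2) = 0xD185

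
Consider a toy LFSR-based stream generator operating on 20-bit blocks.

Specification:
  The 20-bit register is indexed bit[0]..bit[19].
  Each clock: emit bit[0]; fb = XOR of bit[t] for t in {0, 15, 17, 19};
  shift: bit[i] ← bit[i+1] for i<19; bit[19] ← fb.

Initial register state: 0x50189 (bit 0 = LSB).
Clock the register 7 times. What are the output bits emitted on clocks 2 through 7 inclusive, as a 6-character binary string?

reg_0 = 0x50189
clock 1: out=1, reg = 0xA80C4
clock 2: out=0, reg = 0xD4062
clock 3: out=0, reg = 0xEA031
clock 4: out=1, reg = 0x75018
clock 5: out=0, reg = 0xBA80C
clock 6: out=0, reg = 0xDD406
clock 7: out=0, reg = 0x6EA03

001000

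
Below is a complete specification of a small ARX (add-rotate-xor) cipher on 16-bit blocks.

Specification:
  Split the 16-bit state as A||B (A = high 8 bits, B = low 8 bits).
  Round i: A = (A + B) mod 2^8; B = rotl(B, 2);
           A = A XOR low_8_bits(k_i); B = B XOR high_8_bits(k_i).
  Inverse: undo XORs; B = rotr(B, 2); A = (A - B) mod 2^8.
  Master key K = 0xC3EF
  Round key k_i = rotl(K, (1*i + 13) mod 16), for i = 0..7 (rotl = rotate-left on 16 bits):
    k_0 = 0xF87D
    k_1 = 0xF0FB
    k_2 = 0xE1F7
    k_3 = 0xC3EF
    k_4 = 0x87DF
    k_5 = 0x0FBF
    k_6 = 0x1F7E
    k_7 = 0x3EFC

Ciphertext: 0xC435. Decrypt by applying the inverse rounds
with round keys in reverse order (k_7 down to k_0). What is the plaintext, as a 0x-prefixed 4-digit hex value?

0xEF13

s_0 = ciphertext = 0xC435
s_1 = InvRound(s_0, k_7) = 0x76C2
s_2 = InvRound(s_1, k_6) = 0x9177
s_3 = InvRound(s_2, k_5) = 0x101E
s_4 = InvRound(s_3, k_4) = 0x6966
s_5 = InvRound(s_4, k_3) = 0x1D69
s_6 = InvRound(s_5, k_2) = 0xC822
s_7 = InvRound(s_6, k_1) = 0x7FB4
s_8 = InvRound(s_7, k_0) = 0xEF13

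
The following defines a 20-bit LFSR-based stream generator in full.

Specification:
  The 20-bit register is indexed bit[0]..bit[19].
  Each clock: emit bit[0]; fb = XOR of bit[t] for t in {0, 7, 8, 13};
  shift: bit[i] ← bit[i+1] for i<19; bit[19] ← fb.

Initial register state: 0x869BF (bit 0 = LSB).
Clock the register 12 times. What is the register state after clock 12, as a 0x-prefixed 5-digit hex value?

reg_0 = 0x869BF
clock 1: out=1, reg = 0x434DF
clock 2: out=1, reg = 0xA1A6F
clock 3: out=1, reg = 0xD0D37
clock 4: out=1, reg = 0x6869B
clock 5: out=1, reg = 0x3434D
clock 6: out=1, reg = 0x1A1A6
clock 7: out=0, reg = 0x8D0D3
clock 8: out=1, reg = 0x46869
clock 9: out=1, reg = 0x23434
clock 10: out=0, reg = 0x91A1A
clock 11: out=0, reg = 0x48D0D
clock 12: out=1, reg = 0x24686

0x24686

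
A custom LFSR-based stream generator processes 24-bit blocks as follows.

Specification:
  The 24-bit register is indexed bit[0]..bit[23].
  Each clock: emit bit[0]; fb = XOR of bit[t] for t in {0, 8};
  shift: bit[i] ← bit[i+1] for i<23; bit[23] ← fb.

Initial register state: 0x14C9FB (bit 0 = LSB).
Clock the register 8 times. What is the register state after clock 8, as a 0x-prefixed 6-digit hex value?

reg_0 = 0x14C9FB
clock 1: out=1, reg = 0x0A64FD
clock 2: out=1, reg = 0x85327E
clock 3: out=0, reg = 0x42993F
clock 4: out=1, reg = 0x214C9F
clock 5: out=1, reg = 0x90A64F
clock 6: out=1, reg = 0xC85327
clock 7: out=1, reg = 0x642993
clock 8: out=1, reg = 0x3214C9

0x3214C9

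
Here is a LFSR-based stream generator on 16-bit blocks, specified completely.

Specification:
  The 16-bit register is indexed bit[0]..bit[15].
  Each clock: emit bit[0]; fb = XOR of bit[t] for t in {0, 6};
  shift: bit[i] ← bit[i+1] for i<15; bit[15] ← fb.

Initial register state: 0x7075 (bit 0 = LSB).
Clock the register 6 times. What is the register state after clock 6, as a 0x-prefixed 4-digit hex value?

reg_0 = 0x7075
clock 1: out=1, reg = 0x383A
clock 2: out=0, reg = 0x1C1D
clock 3: out=1, reg = 0x8E0E
clock 4: out=0, reg = 0x4707
clock 5: out=1, reg = 0xA383
clock 6: out=1, reg = 0xD1C1

0xD1C1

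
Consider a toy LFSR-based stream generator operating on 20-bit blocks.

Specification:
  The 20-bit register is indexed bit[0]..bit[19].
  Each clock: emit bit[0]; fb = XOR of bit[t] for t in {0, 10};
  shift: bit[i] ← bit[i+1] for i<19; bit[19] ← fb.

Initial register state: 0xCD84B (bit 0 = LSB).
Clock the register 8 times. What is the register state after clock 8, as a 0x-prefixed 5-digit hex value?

reg_0 = 0xCD84B
clock 1: out=1, reg = 0xE6C25
clock 2: out=1, reg = 0x73612
clock 3: out=0, reg = 0xB9B09
clock 4: out=1, reg = 0xDCD84
clock 5: out=0, reg = 0xEE6C2
clock 6: out=0, reg = 0xF7361
clock 7: out=1, reg = 0xFB9B0
clock 8: out=0, reg = 0x7DCD8

0x7DCD8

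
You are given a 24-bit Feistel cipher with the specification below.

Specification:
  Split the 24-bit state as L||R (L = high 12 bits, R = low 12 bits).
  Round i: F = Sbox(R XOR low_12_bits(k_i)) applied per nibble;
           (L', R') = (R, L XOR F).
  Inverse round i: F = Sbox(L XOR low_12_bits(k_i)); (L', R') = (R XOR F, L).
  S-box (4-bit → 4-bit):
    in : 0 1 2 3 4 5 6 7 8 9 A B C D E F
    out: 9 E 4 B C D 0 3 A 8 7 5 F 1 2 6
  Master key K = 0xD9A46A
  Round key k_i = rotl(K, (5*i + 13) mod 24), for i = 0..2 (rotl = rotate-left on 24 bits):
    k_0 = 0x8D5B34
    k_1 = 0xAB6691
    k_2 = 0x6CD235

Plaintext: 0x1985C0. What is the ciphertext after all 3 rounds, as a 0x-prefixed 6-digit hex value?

s_0 = plaintext = 0x1985C0
s_1 = Round(s_0, k_0) = 0x5C03F4
s_2 = Round(s_1, k_1) = 0x3F48CD
s_3 = Round(s_2, k_2) = 0x8CD49E

0x8CD49E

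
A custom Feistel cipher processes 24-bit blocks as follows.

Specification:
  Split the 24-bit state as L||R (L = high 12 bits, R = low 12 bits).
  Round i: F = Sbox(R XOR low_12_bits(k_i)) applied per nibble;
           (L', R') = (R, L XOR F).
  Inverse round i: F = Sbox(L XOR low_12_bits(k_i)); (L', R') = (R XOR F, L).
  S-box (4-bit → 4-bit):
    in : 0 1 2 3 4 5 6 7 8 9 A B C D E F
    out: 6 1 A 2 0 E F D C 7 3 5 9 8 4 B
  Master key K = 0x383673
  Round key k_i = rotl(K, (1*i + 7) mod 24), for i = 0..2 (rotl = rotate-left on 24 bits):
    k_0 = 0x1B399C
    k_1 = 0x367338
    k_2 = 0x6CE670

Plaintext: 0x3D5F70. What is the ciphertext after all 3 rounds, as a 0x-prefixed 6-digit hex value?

0x4406BA

s_0 = plaintext = 0x3D5F70
s_1 = Round(s_0, k_0) = 0xF70C9C
s_2 = Round(s_1, k_1) = 0xC9C440
s_3 = Round(s_2, k_2) = 0x4406BA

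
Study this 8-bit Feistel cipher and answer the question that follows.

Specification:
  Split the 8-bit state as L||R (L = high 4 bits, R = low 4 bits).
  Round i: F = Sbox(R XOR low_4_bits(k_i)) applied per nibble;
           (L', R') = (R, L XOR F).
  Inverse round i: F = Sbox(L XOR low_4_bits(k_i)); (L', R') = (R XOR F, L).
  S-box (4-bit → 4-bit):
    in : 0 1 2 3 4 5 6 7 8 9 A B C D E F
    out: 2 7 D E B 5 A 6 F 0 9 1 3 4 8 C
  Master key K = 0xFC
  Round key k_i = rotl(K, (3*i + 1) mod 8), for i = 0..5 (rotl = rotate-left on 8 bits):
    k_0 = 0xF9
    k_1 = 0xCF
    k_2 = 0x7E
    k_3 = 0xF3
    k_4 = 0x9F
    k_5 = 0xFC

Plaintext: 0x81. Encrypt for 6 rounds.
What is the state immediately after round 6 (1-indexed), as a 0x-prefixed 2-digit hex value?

0x4B

s_0 = plaintext = 0x81
s_1 = Round(s_0, k_0) = 0x17
s_2 = Round(s_1, k_1) = 0x7E
s_3 = Round(s_2, k_2) = 0xE5
s_4 = Round(s_3, k_3) = 0x54
s_5 = Round(s_4, k_4) = 0x44
s_6 = Round(s_5, k_5) = 0x4B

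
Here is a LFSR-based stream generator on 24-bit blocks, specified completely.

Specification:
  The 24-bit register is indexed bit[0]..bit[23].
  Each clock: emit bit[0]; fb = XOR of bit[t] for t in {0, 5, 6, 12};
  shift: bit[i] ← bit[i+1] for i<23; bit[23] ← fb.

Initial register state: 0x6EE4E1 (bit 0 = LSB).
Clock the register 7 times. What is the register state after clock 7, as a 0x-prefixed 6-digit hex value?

0x76DDC9

reg_0 = 0x6EE4E1
clock 1: out=1, reg = 0xB77270
clock 2: out=0, reg = 0xDBB938
clock 3: out=0, reg = 0x6DDC9C
clock 4: out=0, reg = 0xB6EE4E
clock 5: out=0, reg = 0xDB7727
clock 6: out=1, reg = 0xEDBB93
clock 7: out=1, reg = 0x76DDC9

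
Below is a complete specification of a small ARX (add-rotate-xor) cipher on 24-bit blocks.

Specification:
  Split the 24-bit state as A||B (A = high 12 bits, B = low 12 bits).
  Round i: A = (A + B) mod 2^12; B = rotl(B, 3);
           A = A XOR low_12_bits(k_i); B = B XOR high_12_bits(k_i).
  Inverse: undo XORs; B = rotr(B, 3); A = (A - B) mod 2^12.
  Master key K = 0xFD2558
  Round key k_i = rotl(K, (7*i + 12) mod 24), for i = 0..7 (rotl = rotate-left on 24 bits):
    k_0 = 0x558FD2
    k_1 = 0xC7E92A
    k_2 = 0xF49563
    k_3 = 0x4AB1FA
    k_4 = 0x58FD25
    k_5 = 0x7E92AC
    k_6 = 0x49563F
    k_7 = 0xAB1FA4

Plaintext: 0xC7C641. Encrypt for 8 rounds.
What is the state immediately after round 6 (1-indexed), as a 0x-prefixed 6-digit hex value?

s_0 = plaintext = 0xC7C641
s_1 = Round(s_0, k_0) = 0xD6F753
s_2 = Round(s_1, k_1) = 0xDE86E5
s_3 = Round(s_2, k_2) = 0x1AE862
s_4 = Round(s_3, k_3) = 0xBEA7BF
s_5 = Round(s_4, k_4) = 0xE8C874
s_6 = Round(s_5, k_5) = 0x5AC44D
s_7 = Round(s_6, k_6) = 0xFC66FF
s_8 = Round(s_7, k_7) = 0x961D4A

0x5AC44D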